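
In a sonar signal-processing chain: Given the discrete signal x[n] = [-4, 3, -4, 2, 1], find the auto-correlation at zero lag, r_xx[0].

The auto-correlation at zero lag r_xx[0] equals the signal energy.
r_xx[0] = sum of x[n]^2 = (-4)^2 + 3^2 + (-4)^2 + 2^2 + 1^2
= 16 + 9 + 16 + 4 + 1 = 46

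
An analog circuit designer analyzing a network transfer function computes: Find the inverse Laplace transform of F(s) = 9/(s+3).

Standard pair: k/(s+a) <-> k*e^(-at)*u(t)
With k=9, a=3: f(t) = 9*e^(-3t)*u(t)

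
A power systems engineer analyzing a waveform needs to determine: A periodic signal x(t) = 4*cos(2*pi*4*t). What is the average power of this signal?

Average power of A*cos(wt) is A^2/2.
P = 4^2 / 2 = 16/2 = 8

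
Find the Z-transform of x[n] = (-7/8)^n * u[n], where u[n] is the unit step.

The Z-transform of a^n * u[n] is z/(z-a) for |z| > |a|.
Here a = -7/8, so X(z) = z/(z - (-7/8)) = 8z/(8z + 7)
ROC: |z| > 7/8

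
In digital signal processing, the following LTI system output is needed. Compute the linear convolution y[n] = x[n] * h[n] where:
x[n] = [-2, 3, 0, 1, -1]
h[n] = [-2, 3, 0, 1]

y[n] = sum_k x[k]*h[n-k]. Output length = len(x) + len(h) - 1 = 5 + 4 - 1 = 8.
y[0] = -2*-2 = 4
y[1] = 3*-2 + -2*3 = -12
y[2] = 0*-2 + 3*3 + -2*0 = 9
y[3] = 1*-2 + 0*3 + 3*0 + -2*1 = -4
y[4] = -1*-2 + 1*3 + 0*0 + 3*1 = 8
y[5] = -1*3 + 1*0 + 0*1 = -3
y[6] = -1*0 + 1*1 = 1
y[7] = -1*1 = -1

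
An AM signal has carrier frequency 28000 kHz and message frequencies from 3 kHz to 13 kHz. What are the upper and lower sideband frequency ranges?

Upper sideband (USB) = fc + [fm_low, fm_high] = 28000 + [3, 13] = [28003, 28013] kHz
Lower sideband (LSB) = fc - [fm_high, fm_low] = 28000 - [13, 3] = [27987, 27997] kHz
Total occupied spectrum: 27987 kHz to 28013 kHz (plus carrier at 28000 kHz)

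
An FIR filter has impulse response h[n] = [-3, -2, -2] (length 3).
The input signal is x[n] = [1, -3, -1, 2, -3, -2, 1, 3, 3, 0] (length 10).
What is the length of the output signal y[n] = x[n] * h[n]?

For linear convolution, the output length is:
len(y) = len(x) + len(h) - 1 = 10 + 3 - 1 = 12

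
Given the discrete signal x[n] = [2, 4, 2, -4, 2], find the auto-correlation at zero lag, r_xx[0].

The auto-correlation at zero lag r_xx[0] equals the signal energy.
r_xx[0] = sum of x[n]^2 = 2^2 + 4^2 + 2^2 + (-4)^2 + 2^2
= 4 + 16 + 4 + 16 + 4 = 44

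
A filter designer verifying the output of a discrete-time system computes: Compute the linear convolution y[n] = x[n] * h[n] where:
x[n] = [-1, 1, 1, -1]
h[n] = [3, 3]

y[n] = sum_k x[k]*h[n-k]. Output length = len(x) + len(h) - 1 = 4 + 2 - 1 = 5.
y[0] = -1*3 = -3
y[1] = 1*3 + -1*3 = 0
y[2] = 1*3 + 1*3 = 6
y[3] = -1*3 + 1*3 = 0
y[4] = -1*3 = -3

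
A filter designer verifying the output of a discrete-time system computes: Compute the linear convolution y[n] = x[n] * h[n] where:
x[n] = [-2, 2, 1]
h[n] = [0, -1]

y[n] = sum_k x[k]*h[n-k]. Output length = len(x) + len(h) - 1 = 3 + 2 - 1 = 4.
y[0] = -2*0 = 0
y[1] = 2*0 + -2*-1 = 2
y[2] = 1*0 + 2*-1 = -2
y[3] = 1*-1 = -1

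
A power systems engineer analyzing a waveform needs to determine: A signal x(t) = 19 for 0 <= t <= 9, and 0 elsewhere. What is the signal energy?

Energy = integral of |x(t)|^2 dt over the signal duration
= 19^2 * 9 = 361 * 9 = 3249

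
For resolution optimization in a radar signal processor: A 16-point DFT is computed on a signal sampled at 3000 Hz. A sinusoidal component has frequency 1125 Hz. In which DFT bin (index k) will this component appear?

DFT frequency resolution = f_s/N = 3000/16 = 375/2 Hz
Bin index k = f_signal / resolution = 1125 / 375/2 = 6
The signal frequency 1125 Hz falls in DFT bin k = 6.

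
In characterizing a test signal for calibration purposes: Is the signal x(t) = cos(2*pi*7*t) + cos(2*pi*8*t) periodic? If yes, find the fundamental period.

f1 = 7 Hz, f2 = 8 Hz
Period T1 = 1/7, T2 = 1/8
Ratio T1/T2 = 8/7, which is rational.
The signal is periodic with fundamental period T = 1/GCD(7,8) = 1 s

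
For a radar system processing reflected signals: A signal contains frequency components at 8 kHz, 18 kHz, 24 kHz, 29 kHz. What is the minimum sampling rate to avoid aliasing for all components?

The highest frequency component is f_max = 29 kHz.
Nyquist rate = 2 * f_max = 2 * 29 kHz = 58 kHz.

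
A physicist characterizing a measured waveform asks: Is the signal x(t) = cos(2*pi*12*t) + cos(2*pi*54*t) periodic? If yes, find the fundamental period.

f1 = 12 Hz, f2 = 54 Hz
Period T1 = 1/12, T2 = 1/54
Ratio T1/T2 = 54/12, which is rational.
The signal is periodic with fundamental period T = 1/GCD(12,54) = 1/6 s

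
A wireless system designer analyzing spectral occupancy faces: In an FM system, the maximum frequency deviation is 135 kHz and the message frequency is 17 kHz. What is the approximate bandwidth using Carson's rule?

Carson's rule: BW = 2*(delta_f + f_m)
= 2*(135 + 17) kHz = 304 kHz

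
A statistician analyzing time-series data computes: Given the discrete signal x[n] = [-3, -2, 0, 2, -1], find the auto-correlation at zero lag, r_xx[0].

The auto-correlation at zero lag r_xx[0] equals the signal energy.
r_xx[0] = sum of x[n]^2 = (-3)^2 + (-2)^2 + 0^2 + 2^2 + (-1)^2
= 9 + 4 + 0 + 4 + 1 = 18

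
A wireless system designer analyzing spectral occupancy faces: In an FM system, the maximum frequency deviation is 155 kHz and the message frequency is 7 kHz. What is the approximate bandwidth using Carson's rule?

Carson's rule: BW = 2*(delta_f + f_m)
= 2*(155 + 7) kHz = 324 kHz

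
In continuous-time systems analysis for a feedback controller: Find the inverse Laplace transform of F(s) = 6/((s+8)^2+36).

Standard pair: w/((s+a)^2+w^2) <-> e^(-at)*sin(wt)*u(t)
With a=8, w=6: f(t) = e^(-8t)*sin(6t)*u(t)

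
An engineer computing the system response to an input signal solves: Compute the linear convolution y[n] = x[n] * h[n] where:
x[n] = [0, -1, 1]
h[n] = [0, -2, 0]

y[n] = sum_k x[k]*h[n-k]. Output length = len(x) + len(h) - 1 = 3 + 3 - 1 = 5.
y[0] = 0*0 = 0
y[1] = -1*0 + 0*-2 = 0
y[2] = 1*0 + -1*-2 + 0*0 = 2
y[3] = 1*-2 + -1*0 = -2
y[4] = 1*0 = 0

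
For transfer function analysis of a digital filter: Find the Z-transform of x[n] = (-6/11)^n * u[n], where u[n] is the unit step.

The Z-transform of a^n * u[n] is z/(z-a) for |z| > |a|.
Here a = -6/11, so X(z) = z/(z - (-6/11)) = 11z/(11z + 6)
ROC: |z| > 6/11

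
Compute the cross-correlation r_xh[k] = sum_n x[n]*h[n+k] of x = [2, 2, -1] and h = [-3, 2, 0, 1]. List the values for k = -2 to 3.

Both sequences indexed from 0 and zero outside their support.
Lags with overlap: k = -2 to 3.
  r_xh[-2] = x[2]*h[0] = 3
  r_xh[-1] = x[1]*h[0] + x[2]*h[1] = -8
  r_xh[0] = x[0]*h[0] + x[1]*h[1] + x[2]*h[2] = -2
  r_xh[1] = x[0]*h[1] + x[1]*h[2] + x[2]*h[3] = 3
  r_xh[2] = x[0]*h[2] + x[1]*h[3] = 2
  r_xh[3] = x[0]*h[3] = 2
r_xh = [3, -8, -2, 3, 2, 2] (for k = -2, ..., 3)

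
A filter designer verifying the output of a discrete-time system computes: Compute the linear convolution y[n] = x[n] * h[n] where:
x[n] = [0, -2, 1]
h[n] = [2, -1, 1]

y[n] = sum_k x[k]*h[n-k]. Output length = len(x) + len(h) - 1 = 3 + 3 - 1 = 5.
y[0] = 0*2 = 0
y[1] = -2*2 + 0*-1 = -4
y[2] = 1*2 + -2*-1 + 0*1 = 4
y[3] = 1*-1 + -2*1 = -3
y[4] = 1*1 = 1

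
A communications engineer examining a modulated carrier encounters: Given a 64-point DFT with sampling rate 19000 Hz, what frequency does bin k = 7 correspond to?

The frequency of DFT bin k is: f_k = k * f_s / N
f_7 = 7 * 19000 / 64 = 16625/8 Hz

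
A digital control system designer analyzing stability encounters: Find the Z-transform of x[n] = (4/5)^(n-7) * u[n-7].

Time-shifting property: if X(z) = Z{x[n]}, then Z{x[n-d]} = z^(-d) * X(z)
X(z) = z/(z - 4/5) for x[n] = (4/5)^n * u[n]
Z{x[n-7]} = z^(-7) * z/(z - 4/5) = z^(-6)/(z - 4/5)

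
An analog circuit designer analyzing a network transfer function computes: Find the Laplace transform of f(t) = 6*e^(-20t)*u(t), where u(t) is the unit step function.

Standard Laplace transform pair:
e^(-at)*u(t) <-> 1/(s+a)
With a = 20: L{6*e^(-20t)*u(t)} = 6/(s+20), ROC: Re(s) > -20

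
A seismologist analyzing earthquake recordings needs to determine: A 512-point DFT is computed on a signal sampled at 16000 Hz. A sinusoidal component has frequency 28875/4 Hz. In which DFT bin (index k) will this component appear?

DFT frequency resolution = f_s/N = 16000/512 = 125/4 Hz
Bin index k = f_signal / resolution = 28875/4 / 125/4 = 231
The signal frequency 28875/4 Hz falls in DFT bin k = 231.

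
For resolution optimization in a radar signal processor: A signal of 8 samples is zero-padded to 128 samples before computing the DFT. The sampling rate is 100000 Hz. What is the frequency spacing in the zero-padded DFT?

Original DFT: N = 8, resolution = f_s/N = 100000/8 = 12500 Hz
Zero-padded DFT: N = 128, resolution = f_s/N = 100000/128 = 3125/4 Hz
Zero-padding interpolates the spectrum (finer frequency grid)
but does NOT improve the true spectral resolution (ability to resolve close frequencies).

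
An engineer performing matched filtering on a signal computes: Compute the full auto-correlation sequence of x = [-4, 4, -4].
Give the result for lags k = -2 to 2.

r_xx[k] = sum_m x[m]*x[m+k], indexed from 0, for k = -2 to 2:
  r_xx[-2] = x[2]*x[0] = 16
  r_xx[-1] = x[1]*x[0] + x[2]*x[1] = -32
  r_xx[0] = x[0]*x[0] + x[1]*x[1] + x[2]*x[2] = 48
  r_xx[1] = x[0]*x[1] + x[1]*x[2] = -32
  r_xx[2] = x[0]*x[2] = 16
r_xx = [16, -32, 48, -32, 16]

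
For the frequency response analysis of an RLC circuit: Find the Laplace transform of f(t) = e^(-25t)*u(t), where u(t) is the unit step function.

Standard Laplace transform pair:
e^(-at)*u(t) <-> 1/(s+a)
With a = 25: L{e^(-25t)*u(t)} = 1/(s+25), ROC: Re(s) > -25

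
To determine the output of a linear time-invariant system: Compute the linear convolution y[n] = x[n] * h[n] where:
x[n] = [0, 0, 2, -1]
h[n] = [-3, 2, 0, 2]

y[n] = sum_k x[k]*h[n-k]. Output length = len(x) + len(h) - 1 = 4 + 4 - 1 = 7.
y[0] = 0*-3 = 0
y[1] = 0*-3 + 0*2 = 0
y[2] = 2*-3 + 0*2 + 0*0 = -6
y[3] = -1*-3 + 2*2 + 0*0 + 0*2 = 7
y[4] = -1*2 + 2*0 + 0*2 = -2
y[5] = -1*0 + 2*2 = 4
y[6] = -1*2 = -2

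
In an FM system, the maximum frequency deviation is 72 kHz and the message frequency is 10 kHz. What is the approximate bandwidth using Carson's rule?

Carson's rule: BW = 2*(delta_f + f_m)
= 2*(72 + 10) kHz = 164 kHz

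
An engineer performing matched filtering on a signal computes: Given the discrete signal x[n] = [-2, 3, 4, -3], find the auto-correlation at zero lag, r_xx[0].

The auto-correlation at zero lag r_xx[0] equals the signal energy.
r_xx[0] = sum of x[n]^2 = (-2)^2 + 3^2 + 4^2 + (-3)^2
= 4 + 9 + 16 + 9 = 38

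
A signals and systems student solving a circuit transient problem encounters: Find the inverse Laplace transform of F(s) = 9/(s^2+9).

Standard pair: w/(s^2+w^2) <-> sin(wt)*u(t)
Recognize w^2 = 9, so w = 3; numerator 9 = 3*3.
f(t) = 3*sin(3t)*u(t)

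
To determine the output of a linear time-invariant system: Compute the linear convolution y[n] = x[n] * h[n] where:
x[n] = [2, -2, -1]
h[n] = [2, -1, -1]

y[n] = sum_k x[k]*h[n-k]. Output length = len(x) + len(h) - 1 = 3 + 3 - 1 = 5.
y[0] = 2*2 = 4
y[1] = -2*2 + 2*-1 = -6
y[2] = -1*2 + -2*-1 + 2*-1 = -2
y[3] = -1*-1 + -2*-1 = 3
y[4] = -1*-1 = 1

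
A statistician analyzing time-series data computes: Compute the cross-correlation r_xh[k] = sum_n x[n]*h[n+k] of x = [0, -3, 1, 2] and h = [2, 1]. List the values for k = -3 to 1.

Both sequences indexed from 0 and zero outside their support.
Lags with overlap: k = -3 to 1.
  r_xh[-3] = x[3]*h[0] = 4
  r_xh[-2] = x[2]*h[0] + x[3]*h[1] = 4
  r_xh[-1] = x[1]*h[0] + x[2]*h[1] = -5
  r_xh[0] = x[0]*h[0] + x[1]*h[1] = -3
  r_xh[1] = x[0]*h[1] = 0
r_xh = [4, 4, -5, -3, 0] (for k = -3, ..., 1)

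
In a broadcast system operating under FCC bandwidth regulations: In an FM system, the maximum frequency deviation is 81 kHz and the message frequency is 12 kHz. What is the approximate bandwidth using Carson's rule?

Carson's rule: BW = 2*(delta_f + f_m)
= 2*(81 + 12) kHz = 186 kHz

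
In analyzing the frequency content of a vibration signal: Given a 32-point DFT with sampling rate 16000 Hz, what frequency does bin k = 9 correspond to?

The frequency of DFT bin k is: f_k = k * f_s / N
f_9 = 9 * 16000 / 32 = 4500 Hz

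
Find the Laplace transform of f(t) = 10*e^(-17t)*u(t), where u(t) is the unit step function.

Standard Laplace transform pair:
e^(-at)*u(t) <-> 1/(s+a)
With a = 17: L{10*e^(-17t)*u(t)} = 10/(s+17), ROC: Re(s) > -17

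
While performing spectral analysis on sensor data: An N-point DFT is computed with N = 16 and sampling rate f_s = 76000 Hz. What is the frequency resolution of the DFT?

DFT frequency resolution = f_s / N
= 76000 / 16 = 4750 Hz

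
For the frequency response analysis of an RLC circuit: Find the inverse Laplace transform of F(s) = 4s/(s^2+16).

Standard pair: s/(s^2+w^2) <-> cos(wt)*u(t)
With k=4, w=4: f(t) = 4*cos(4t)*u(t)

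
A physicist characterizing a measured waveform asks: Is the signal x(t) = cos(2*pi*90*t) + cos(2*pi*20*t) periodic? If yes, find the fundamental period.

f1 = 90 Hz, f2 = 20 Hz
Period T1 = 1/90, T2 = 1/20
Ratio T1/T2 = 20/90, which is rational.
The signal is periodic with fundamental period T = 1/GCD(90,20) = 1/10 s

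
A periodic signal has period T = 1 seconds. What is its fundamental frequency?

The fundamental frequency is the reciprocal of the period.
f = 1/T = 1/(1) = 1 Hz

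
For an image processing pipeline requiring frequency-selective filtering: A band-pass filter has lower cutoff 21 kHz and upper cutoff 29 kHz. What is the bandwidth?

Bandwidth = f_high - f_low
= 29 kHz - 21 kHz = 8 kHz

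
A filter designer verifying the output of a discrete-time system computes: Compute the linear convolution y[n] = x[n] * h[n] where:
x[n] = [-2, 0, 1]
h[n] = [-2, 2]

y[n] = sum_k x[k]*h[n-k]. Output length = len(x) + len(h) - 1 = 3 + 2 - 1 = 4.
y[0] = -2*-2 = 4
y[1] = 0*-2 + -2*2 = -4
y[2] = 1*-2 + 0*2 = -2
y[3] = 1*2 = 2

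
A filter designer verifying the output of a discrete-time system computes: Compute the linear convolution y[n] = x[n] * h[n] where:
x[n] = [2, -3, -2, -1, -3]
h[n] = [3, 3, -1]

y[n] = sum_k x[k]*h[n-k]. Output length = len(x) + len(h) - 1 = 5 + 3 - 1 = 7.
y[0] = 2*3 = 6
y[1] = -3*3 + 2*3 = -3
y[2] = -2*3 + -3*3 + 2*-1 = -17
y[3] = -1*3 + -2*3 + -3*-1 = -6
y[4] = -3*3 + -1*3 + -2*-1 = -10
y[5] = -3*3 + -1*-1 = -8
y[6] = -3*-1 = 3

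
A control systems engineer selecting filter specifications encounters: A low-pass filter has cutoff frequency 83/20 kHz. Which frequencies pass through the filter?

A low-pass filter passes all frequencies below the cutoff frequency 83/20 kHz and attenuates higher frequencies.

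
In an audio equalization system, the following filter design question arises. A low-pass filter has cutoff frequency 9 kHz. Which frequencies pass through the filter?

A low-pass filter passes all frequencies below the cutoff frequency 9 kHz and attenuates higher frequencies.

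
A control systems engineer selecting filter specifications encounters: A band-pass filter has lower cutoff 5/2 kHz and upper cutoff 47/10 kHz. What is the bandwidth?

Bandwidth = f_high - f_low
= 47/10 kHz - 5/2 kHz = 11/5 kHz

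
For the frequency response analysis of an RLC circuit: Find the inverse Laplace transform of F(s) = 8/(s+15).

Standard pair: k/(s+a) <-> k*e^(-at)*u(t)
With k=8, a=15: f(t) = 8*e^(-15t)*u(t)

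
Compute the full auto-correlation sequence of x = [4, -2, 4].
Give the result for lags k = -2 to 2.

r_xx[k] = sum_m x[m]*x[m+k], indexed from 0, for k = -2 to 2:
  r_xx[-2] = x[2]*x[0] = 16
  r_xx[-1] = x[1]*x[0] + x[2]*x[1] = -16
  r_xx[0] = x[0]*x[0] + x[1]*x[1] + x[2]*x[2] = 36
  r_xx[1] = x[0]*x[1] + x[1]*x[2] = -16
  r_xx[2] = x[0]*x[2] = 16
r_xx = [16, -16, 36, -16, 16]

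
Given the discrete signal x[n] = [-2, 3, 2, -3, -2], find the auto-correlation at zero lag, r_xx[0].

The auto-correlation at zero lag r_xx[0] equals the signal energy.
r_xx[0] = sum of x[n]^2 = (-2)^2 + 3^2 + 2^2 + (-3)^2 + (-2)^2
= 4 + 9 + 4 + 9 + 4 = 30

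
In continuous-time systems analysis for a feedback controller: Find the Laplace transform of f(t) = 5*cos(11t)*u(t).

Standard pair: cos(wt)*u(t) <-> s/(s^2+w^2)
With w = 11: L{5*cos(11t)*u(t)} = 5s/(s^2+121)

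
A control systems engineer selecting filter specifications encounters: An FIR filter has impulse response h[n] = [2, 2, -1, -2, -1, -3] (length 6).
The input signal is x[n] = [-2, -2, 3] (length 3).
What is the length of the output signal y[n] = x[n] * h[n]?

For linear convolution, the output length is:
len(y) = len(x) + len(h) - 1 = 3 + 6 - 1 = 8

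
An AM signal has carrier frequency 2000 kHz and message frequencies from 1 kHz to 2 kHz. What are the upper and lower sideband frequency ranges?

Upper sideband (USB) = fc + [fm_low, fm_high] = 2000 + [1, 2] = [2001, 2002] kHz
Lower sideband (LSB) = fc - [fm_high, fm_low] = 2000 - [2, 1] = [1998, 1999] kHz
Total occupied spectrum: 1998 kHz to 2002 kHz (plus carrier at 2000 kHz)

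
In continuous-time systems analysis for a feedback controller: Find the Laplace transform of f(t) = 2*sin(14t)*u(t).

Standard pair: sin(wt)*u(t) <-> w/(s^2+w^2)
With w = 14: L{2*sin(14t)*u(t)} = 28/(s^2+196)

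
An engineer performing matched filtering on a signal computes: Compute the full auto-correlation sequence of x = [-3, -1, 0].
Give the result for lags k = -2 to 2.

r_xx[k] = sum_m x[m]*x[m+k], indexed from 0, for k = -2 to 2:
  r_xx[-2] = x[2]*x[0] = 0
  r_xx[-1] = x[1]*x[0] + x[2]*x[1] = 3
  r_xx[0] = x[0]*x[0] + x[1]*x[1] + x[2]*x[2] = 10
  r_xx[1] = x[0]*x[1] + x[1]*x[2] = 3
  r_xx[2] = x[0]*x[2] = 0
r_xx = [0, 3, 10, 3, 0]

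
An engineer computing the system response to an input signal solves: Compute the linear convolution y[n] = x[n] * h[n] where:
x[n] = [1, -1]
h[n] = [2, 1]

y[n] = sum_k x[k]*h[n-k]. Output length = len(x) + len(h) - 1 = 2 + 2 - 1 = 3.
y[0] = 1*2 = 2
y[1] = -1*2 + 1*1 = -1
y[2] = -1*1 = -1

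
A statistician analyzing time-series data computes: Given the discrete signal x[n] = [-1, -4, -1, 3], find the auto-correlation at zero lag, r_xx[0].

The auto-correlation at zero lag r_xx[0] equals the signal energy.
r_xx[0] = sum of x[n]^2 = (-1)^2 + (-4)^2 + (-1)^2 + 3^2
= 1 + 16 + 1 + 9 = 27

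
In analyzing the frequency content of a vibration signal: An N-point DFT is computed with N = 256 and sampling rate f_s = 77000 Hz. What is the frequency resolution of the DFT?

DFT frequency resolution = f_s / N
= 77000 / 256 = 9625/32 Hz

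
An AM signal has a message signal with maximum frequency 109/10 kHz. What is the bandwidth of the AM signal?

In AM (double-sideband), the bandwidth is twice the message frequency.
BW = 2 * f_m = 2 * 109/10 kHz = 109/5 kHz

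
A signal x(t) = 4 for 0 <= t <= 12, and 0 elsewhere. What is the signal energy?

Energy = integral of |x(t)|^2 dt over the signal duration
= 4^2 * 12 = 16 * 12 = 192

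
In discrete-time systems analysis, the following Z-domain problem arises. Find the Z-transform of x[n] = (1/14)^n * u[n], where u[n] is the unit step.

The Z-transform of a^n * u[n] is z/(z-a) for |z| > |a|.
Here a = 1/14, so X(z) = z/(z - (1/14)) = 14z/(14z - 1)
ROC: |z| > 1/14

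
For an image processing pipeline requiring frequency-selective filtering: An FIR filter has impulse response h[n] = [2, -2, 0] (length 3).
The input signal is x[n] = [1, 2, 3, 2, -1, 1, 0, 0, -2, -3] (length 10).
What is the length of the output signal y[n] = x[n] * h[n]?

For linear convolution, the output length is:
len(y) = len(x) + len(h) - 1 = 10 + 3 - 1 = 12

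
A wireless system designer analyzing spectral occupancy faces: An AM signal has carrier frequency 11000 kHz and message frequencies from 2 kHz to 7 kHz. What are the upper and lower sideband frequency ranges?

Upper sideband (USB) = fc + [fm_low, fm_high] = 11000 + [2, 7] = [11002, 11007] kHz
Lower sideband (LSB) = fc - [fm_high, fm_low] = 11000 - [7, 2] = [10993, 10998] kHz
Total occupied spectrum: 10993 kHz to 11007 kHz (plus carrier at 11000 kHz)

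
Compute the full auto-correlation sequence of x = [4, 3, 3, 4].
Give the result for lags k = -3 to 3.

r_xx[k] = sum_m x[m]*x[m+k], indexed from 0, for k = -3 to 3:
  r_xx[-3] = x[3]*x[0] = 16
  r_xx[-2] = x[2]*x[0] + x[3]*x[1] = 24
  r_xx[-1] = x[1]*x[0] + x[2]*x[1] + x[3]*x[2] = 33
  r_xx[0] = x[0]*x[0] + x[1]*x[1] + x[2]*x[2] + x[3]*x[3] = 50
  r_xx[1] = x[0]*x[1] + x[1]*x[2] + x[2]*x[3] = 33
  r_xx[2] = x[0]*x[2] + x[1]*x[3] = 24
  r_xx[3] = x[0]*x[3] = 16
r_xx = [16, 24, 33, 50, 33, 24, 16]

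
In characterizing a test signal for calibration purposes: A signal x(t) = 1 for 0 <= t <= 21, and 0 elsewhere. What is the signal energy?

Energy = integral of |x(t)|^2 dt over the signal duration
= 1^2 * 21 = 1 * 21 = 21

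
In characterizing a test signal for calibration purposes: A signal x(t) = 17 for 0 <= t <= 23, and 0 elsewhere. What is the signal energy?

Energy = integral of |x(t)|^2 dt over the signal duration
= 17^2 * 23 = 289 * 23 = 6647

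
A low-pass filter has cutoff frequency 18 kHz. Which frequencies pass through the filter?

A low-pass filter passes all frequencies below the cutoff frequency 18 kHz and attenuates higher frequencies.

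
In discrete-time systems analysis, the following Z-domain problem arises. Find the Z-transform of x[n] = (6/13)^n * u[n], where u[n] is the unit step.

The Z-transform of a^n * u[n] is z/(z-a) for |z| > |a|.
Here a = 6/13, so X(z) = z/(z - (6/13)) = 13z/(13z - 6)
ROC: |z| > 6/13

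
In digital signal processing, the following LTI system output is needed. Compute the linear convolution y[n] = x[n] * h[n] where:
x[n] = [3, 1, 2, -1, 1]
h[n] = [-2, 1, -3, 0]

y[n] = sum_k x[k]*h[n-k]. Output length = len(x) + len(h) - 1 = 5 + 4 - 1 = 8.
y[0] = 3*-2 = -6
y[1] = 1*-2 + 3*1 = 1
y[2] = 2*-2 + 1*1 + 3*-3 = -12
y[3] = -1*-2 + 2*1 + 1*-3 + 3*0 = 1
y[4] = 1*-2 + -1*1 + 2*-3 + 1*0 = -9
y[5] = 1*1 + -1*-3 + 2*0 = 4
y[6] = 1*-3 + -1*0 = -3
y[7] = 1*0 = 0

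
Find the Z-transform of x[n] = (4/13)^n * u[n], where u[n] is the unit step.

The Z-transform of a^n * u[n] is z/(z-a) for |z| > |a|.
Here a = 4/13, so X(z) = z/(z - (4/13)) = 13z/(13z - 4)
ROC: |z| > 4/13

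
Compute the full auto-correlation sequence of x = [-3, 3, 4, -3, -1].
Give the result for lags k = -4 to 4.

r_xx[k] = sum_m x[m]*x[m+k], indexed from 0, for k = -4 to 4:
  r_xx[-4] = x[4]*x[0] = 3
  r_xx[-3] = x[3]*x[0] + x[4]*x[1] = 6
  r_xx[-2] = x[2]*x[0] + x[3]*x[1] + x[4]*x[2] = -25
  r_xx[-1] = x[1]*x[0] + x[2]*x[1] + x[3]*x[2] + x[4]*x[3] = -6
  r_xx[0] = x[0]*x[0] + x[1]*x[1] + x[2]*x[2] + x[3]*x[3] + x[4]*x[4] = 44
  r_xx[1] = x[0]*x[1] + x[1]*x[2] + x[2]*x[3] + x[3]*x[4] = -6
  r_xx[2] = x[0]*x[2] + x[1]*x[3] + x[2]*x[4] = -25
  r_xx[3] = x[0]*x[3] + x[1]*x[4] = 6
  r_xx[4] = x[0]*x[4] = 3
r_xx = [3, 6, -25, -6, 44, -6, -25, 6, 3]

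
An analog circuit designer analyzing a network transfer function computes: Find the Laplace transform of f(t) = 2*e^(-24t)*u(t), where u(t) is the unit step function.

Standard Laplace transform pair:
e^(-at)*u(t) <-> 1/(s+a)
With a = 24: L{2*e^(-24t)*u(t)} = 2/(s+24), ROC: Re(s) > -24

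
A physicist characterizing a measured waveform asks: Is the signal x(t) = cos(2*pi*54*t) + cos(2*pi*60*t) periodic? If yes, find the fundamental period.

f1 = 54 Hz, f2 = 60 Hz
Period T1 = 1/54, T2 = 1/60
Ratio T1/T2 = 60/54, which is rational.
The signal is periodic with fundamental period T = 1/GCD(54,60) = 1/6 s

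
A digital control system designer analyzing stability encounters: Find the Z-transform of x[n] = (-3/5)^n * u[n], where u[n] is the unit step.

The Z-transform of a^n * u[n] is z/(z-a) for |z| > |a|.
Here a = -3/5, so X(z) = z/(z - (-3/5)) = 5z/(5z + 3)
ROC: |z| > 3/5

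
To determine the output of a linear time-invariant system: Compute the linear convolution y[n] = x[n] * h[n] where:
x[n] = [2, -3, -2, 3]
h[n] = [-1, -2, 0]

y[n] = sum_k x[k]*h[n-k]. Output length = len(x) + len(h) - 1 = 4 + 3 - 1 = 6.
y[0] = 2*-1 = -2
y[1] = -3*-1 + 2*-2 = -1
y[2] = -2*-1 + -3*-2 + 2*0 = 8
y[3] = 3*-1 + -2*-2 + -3*0 = 1
y[4] = 3*-2 + -2*0 = -6
y[5] = 3*0 = 0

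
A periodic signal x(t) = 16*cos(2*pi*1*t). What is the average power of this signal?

Average power of A*cos(wt) is A^2/2.
P = 16^2 / 2 = 256/2 = 128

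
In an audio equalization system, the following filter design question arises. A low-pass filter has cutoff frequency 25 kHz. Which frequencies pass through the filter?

A low-pass filter passes all frequencies below the cutoff frequency 25 kHz and attenuates higher frequencies.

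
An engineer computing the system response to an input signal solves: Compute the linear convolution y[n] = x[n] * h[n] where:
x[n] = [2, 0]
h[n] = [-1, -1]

y[n] = sum_k x[k]*h[n-k]. Output length = len(x) + len(h) - 1 = 2 + 2 - 1 = 3.
y[0] = 2*-1 = -2
y[1] = 0*-1 + 2*-1 = -2
y[2] = 0*-1 = 0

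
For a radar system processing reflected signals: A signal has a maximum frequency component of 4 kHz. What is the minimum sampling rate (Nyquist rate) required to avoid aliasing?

By the Nyquist-Shannon sampling theorem,
the minimum sampling rate (Nyquist rate) must be at least 2 * f_max.
Nyquist rate = 2 * 4 kHz = 8 kHz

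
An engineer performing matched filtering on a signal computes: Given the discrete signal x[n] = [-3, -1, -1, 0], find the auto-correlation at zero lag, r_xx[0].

The auto-correlation at zero lag r_xx[0] equals the signal energy.
r_xx[0] = sum of x[n]^2 = (-3)^2 + (-1)^2 + (-1)^2 + 0^2
= 9 + 1 + 1 + 0 = 11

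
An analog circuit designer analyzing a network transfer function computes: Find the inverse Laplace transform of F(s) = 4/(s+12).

Standard pair: k/(s+a) <-> k*e^(-at)*u(t)
With k=4, a=12: f(t) = 4*e^(-12t)*u(t)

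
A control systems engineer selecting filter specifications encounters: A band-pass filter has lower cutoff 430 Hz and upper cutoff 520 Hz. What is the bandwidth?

Bandwidth = f_high - f_low
= 520 Hz - 430 Hz = 90 Hz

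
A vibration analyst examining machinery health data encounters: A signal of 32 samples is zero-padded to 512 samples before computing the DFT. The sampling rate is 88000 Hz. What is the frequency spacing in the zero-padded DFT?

Original DFT: N = 32, resolution = f_s/N = 88000/32 = 2750 Hz
Zero-padded DFT: N = 512, resolution = f_s/N = 88000/512 = 1375/8 Hz
Zero-padding interpolates the spectrum (finer frequency grid)
but does NOT improve the true spectral resolution (ability to resolve close frequencies).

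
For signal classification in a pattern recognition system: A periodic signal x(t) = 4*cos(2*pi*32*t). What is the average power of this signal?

Average power of A*cos(wt) is A^2/2.
P = 4^2 / 2 = 16/2 = 8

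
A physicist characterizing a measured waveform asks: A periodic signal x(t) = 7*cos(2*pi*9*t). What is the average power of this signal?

Average power of A*cos(wt) is A^2/2.
P = 7^2 / 2 = 49/2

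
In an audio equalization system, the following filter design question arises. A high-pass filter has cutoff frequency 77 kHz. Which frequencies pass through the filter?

A high-pass filter passes all frequencies above the cutoff frequency 77 kHz and attenuates lower frequencies.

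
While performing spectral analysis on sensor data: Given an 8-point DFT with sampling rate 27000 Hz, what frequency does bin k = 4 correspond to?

The frequency of DFT bin k is: f_k = k * f_s / N
f_4 = 4 * 27000 / 8 = 13500 Hz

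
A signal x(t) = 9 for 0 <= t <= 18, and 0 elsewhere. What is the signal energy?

Energy = integral of |x(t)|^2 dt over the signal duration
= 9^2 * 18 = 81 * 18 = 1458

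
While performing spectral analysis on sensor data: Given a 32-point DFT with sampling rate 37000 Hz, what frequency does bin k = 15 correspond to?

The frequency of DFT bin k is: f_k = k * f_s / N
f_15 = 15 * 37000 / 32 = 69375/4 Hz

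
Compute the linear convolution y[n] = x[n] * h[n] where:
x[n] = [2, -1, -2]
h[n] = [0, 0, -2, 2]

y[n] = sum_k x[k]*h[n-k]. Output length = len(x) + len(h) - 1 = 3 + 4 - 1 = 6.
y[0] = 2*0 = 0
y[1] = -1*0 + 2*0 = 0
y[2] = -2*0 + -1*0 + 2*-2 = -4
y[3] = -2*0 + -1*-2 + 2*2 = 6
y[4] = -2*-2 + -1*2 = 2
y[5] = -2*2 = -4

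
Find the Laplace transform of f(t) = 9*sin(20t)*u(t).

Standard pair: sin(wt)*u(t) <-> w/(s^2+w^2)
With w = 20: L{9*sin(20t)*u(t)} = 180/(s^2+400)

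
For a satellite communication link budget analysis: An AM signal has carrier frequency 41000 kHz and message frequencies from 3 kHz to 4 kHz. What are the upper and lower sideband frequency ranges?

Upper sideband (USB) = fc + [fm_low, fm_high] = 41000 + [3, 4] = [41003, 41004] kHz
Lower sideband (LSB) = fc - [fm_high, fm_low] = 41000 - [4, 3] = [40996, 40997] kHz
Total occupied spectrum: 40996 kHz to 41004 kHz (plus carrier at 41000 kHz)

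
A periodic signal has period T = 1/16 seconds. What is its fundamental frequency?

The fundamental frequency is the reciprocal of the period.
f = 1/T = 1/(1/16) = 16 Hz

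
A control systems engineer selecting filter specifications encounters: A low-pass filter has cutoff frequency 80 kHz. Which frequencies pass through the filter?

A low-pass filter passes all frequencies below the cutoff frequency 80 kHz and attenuates higher frequencies.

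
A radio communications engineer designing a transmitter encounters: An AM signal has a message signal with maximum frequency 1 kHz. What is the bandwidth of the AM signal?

In AM (double-sideband), the bandwidth is twice the message frequency.
BW = 2 * f_m = 2 * 1 kHz = 2 kHz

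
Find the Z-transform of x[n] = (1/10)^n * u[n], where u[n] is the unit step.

The Z-transform of a^n * u[n] is z/(z-a) for |z| > |a|.
Here a = 1/10, so X(z) = z/(z - (1/10)) = 10z/(10z - 1)
ROC: |z| > 1/10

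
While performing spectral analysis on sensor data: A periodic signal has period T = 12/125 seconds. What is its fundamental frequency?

The fundamental frequency is the reciprocal of the period.
f = 1/T = 1/(12/125) = 125/12 Hz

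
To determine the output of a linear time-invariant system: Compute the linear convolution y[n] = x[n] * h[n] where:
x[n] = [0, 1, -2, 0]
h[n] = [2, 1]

y[n] = sum_k x[k]*h[n-k]. Output length = len(x) + len(h) - 1 = 4 + 2 - 1 = 5.
y[0] = 0*2 = 0
y[1] = 1*2 + 0*1 = 2
y[2] = -2*2 + 1*1 = -3
y[3] = 0*2 + -2*1 = -2
y[4] = 0*1 = 0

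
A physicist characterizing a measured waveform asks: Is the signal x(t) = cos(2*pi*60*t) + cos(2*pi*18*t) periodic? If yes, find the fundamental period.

f1 = 60 Hz, f2 = 18 Hz
Period T1 = 1/60, T2 = 1/18
Ratio T1/T2 = 18/60, which is rational.
The signal is periodic with fundamental period T = 1/GCD(60,18) = 1/6 s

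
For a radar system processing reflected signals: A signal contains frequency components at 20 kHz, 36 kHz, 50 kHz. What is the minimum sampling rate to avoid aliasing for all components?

The highest frequency component is f_max = 50 kHz.
Nyquist rate = 2 * f_max = 2 * 50 kHz = 100 kHz.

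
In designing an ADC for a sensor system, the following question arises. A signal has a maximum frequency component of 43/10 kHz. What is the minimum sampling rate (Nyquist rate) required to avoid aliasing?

By the Nyquist-Shannon sampling theorem,
the minimum sampling rate (Nyquist rate) must be at least 2 * f_max.
Nyquist rate = 2 * 43/10 kHz = 43/5 kHz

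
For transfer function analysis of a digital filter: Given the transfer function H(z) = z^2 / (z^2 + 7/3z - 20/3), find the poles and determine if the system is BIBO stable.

Poles are roots of the denominator: z^2 + 7/3z - 20/3 = 0.
Quadratic formula: z = [-(7/3) +/- sqrt((7/3)^2 - 4*(-20/3))] / 2
Discriminant = 49/9 + 80/3 = 289/9; sqrt = 17/3.
z = (-7/3 +/- 17/3) / 2 => z = 5/3 or z = -4.
|p1| = 5/3, |p2| = 4.
For BIBO stability, all poles must lie inside the unit circle (|p| < 1).
System is UNSTABLE since at least one |p| >= 1.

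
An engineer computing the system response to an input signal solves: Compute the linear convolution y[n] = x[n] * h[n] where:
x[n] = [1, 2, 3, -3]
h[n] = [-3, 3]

y[n] = sum_k x[k]*h[n-k]. Output length = len(x) + len(h) - 1 = 4 + 2 - 1 = 5.
y[0] = 1*-3 = -3
y[1] = 2*-3 + 1*3 = -3
y[2] = 3*-3 + 2*3 = -3
y[3] = -3*-3 + 3*3 = 18
y[4] = -3*3 = -9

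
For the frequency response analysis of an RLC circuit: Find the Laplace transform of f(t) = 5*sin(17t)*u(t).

Standard pair: sin(wt)*u(t) <-> w/(s^2+w^2)
With w = 17: L{5*sin(17t)*u(t)} = 85/(s^2+289)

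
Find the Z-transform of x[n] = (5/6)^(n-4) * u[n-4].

Time-shifting property: if X(z) = Z{x[n]}, then Z{x[n-d]} = z^(-d) * X(z)
X(z) = z/(z - 5/6) for x[n] = (5/6)^n * u[n]
Z{x[n-4]} = z^(-4) * z/(z - 5/6) = z^(-3)/(z - 5/6)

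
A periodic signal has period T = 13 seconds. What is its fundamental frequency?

The fundamental frequency is the reciprocal of the period.
f = 1/T = 1/(13) = 1/13 Hz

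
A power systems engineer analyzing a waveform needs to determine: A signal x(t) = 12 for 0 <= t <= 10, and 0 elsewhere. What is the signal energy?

Energy = integral of |x(t)|^2 dt over the signal duration
= 12^2 * 10 = 144 * 10 = 1440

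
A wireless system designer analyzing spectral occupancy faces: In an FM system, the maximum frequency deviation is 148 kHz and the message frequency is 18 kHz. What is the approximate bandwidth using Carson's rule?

Carson's rule: BW = 2*(delta_f + f_m)
= 2*(148 + 18) kHz = 332 kHz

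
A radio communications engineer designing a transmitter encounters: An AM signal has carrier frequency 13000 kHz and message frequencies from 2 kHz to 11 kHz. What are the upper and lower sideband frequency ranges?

Upper sideband (USB) = fc + [fm_low, fm_high] = 13000 + [2, 11] = [13002, 13011] kHz
Lower sideband (LSB) = fc - [fm_high, fm_low] = 13000 - [11, 2] = [12989, 12998] kHz
Total occupied spectrum: 12989 kHz to 13011 kHz (plus carrier at 13000 kHz)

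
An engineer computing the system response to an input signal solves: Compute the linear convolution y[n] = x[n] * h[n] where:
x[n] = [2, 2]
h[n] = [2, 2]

y[n] = sum_k x[k]*h[n-k]. Output length = len(x) + len(h) - 1 = 2 + 2 - 1 = 3.
y[0] = 2*2 = 4
y[1] = 2*2 + 2*2 = 8
y[2] = 2*2 = 4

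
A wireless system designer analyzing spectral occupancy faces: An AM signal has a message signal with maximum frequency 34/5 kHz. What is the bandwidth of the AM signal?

In AM (double-sideband), the bandwidth is twice the message frequency.
BW = 2 * f_m = 2 * 34/5 kHz = 68/5 kHz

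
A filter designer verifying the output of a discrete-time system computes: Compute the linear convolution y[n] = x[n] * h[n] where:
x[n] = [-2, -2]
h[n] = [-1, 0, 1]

y[n] = sum_k x[k]*h[n-k]. Output length = len(x) + len(h) - 1 = 2 + 3 - 1 = 4.
y[0] = -2*-1 = 2
y[1] = -2*-1 + -2*0 = 2
y[2] = -2*0 + -2*1 = -2
y[3] = -2*1 = -2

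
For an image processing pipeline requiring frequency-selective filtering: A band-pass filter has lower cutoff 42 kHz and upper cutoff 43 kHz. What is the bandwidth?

Bandwidth = f_high - f_low
= 43 kHz - 42 kHz = 1 kHz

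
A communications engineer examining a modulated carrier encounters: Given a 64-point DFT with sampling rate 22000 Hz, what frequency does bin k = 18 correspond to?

The frequency of DFT bin k is: f_k = k * f_s / N
f_18 = 18 * 22000 / 64 = 12375/2 Hz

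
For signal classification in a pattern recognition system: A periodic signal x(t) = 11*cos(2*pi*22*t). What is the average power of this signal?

Average power of A*cos(wt) is A^2/2.
P = 11^2 / 2 = 121/2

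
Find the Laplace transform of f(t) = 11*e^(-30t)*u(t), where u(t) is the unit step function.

Standard Laplace transform pair:
e^(-at)*u(t) <-> 1/(s+a)
With a = 30: L{11*e^(-30t)*u(t)} = 11/(s+30), ROC: Re(s) > -30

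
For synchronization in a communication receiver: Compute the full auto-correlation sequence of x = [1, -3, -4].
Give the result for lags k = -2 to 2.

r_xx[k] = sum_m x[m]*x[m+k], indexed from 0, for k = -2 to 2:
  r_xx[-2] = x[2]*x[0] = -4
  r_xx[-1] = x[1]*x[0] + x[2]*x[1] = 9
  r_xx[0] = x[0]*x[0] + x[1]*x[1] + x[2]*x[2] = 26
  r_xx[1] = x[0]*x[1] + x[1]*x[2] = 9
  r_xx[2] = x[0]*x[2] = -4
r_xx = [-4, 9, 26, 9, -4]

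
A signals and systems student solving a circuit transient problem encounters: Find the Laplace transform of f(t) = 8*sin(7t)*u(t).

Standard pair: sin(wt)*u(t) <-> w/(s^2+w^2)
With w = 7: L{8*sin(7t)*u(t)} = 56/(s^2+49)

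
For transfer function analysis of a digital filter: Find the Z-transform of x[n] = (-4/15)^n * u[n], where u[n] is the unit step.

The Z-transform of a^n * u[n] is z/(z-a) for |z| > |a|.
Here a = -4/15, so X(z) = z/(z - (-4/15)) = 15z/(15z + 4)
ROC: |z| > 4/15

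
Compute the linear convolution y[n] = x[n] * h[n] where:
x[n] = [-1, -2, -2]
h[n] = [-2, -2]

y[n] = sum_k x[k]*h[n-k]. Output length = len(x) + len(h) - 1 = 3 + 2 - 1 = 4.
y[0] = -1*-2 = 2
y[1] = -2*-2 + -1*-2 = 6
y[2] = -2*-2 + -2*-2 = 8
y[3] = -2*-2 = 4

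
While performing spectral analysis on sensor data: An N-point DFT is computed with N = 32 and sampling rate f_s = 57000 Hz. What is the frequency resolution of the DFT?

DFT frequency resolution = f_s / N
= 57000 / 32 = 7125/4 Hz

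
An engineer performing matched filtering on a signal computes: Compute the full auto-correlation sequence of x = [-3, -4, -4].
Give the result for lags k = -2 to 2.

r_xx[k] = sum_m x[m]*x[m+k], indexed from 0, for k = -2 to 2:
  r_xx[-2] = x[2]*x[0] = 12
  r_xx[-1] = x[1]*x[0] + x[2]*x[1] = 28
  r_xx[0] = x[0]*x[0] + x[1]*x[1] + x[2]*x[2] = 41
  r_xx[1] = x[0]*x[1] + x[1]*x[2] = 28
  r_xx[2] = x[0]*x[2] = 12
r_xx = [12, 28, 41, 28, 12]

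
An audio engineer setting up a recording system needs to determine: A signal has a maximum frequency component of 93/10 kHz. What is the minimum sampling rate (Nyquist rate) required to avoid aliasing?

By the Nyquist-Shannon sampling theorem,
the minimum sampling rate (Nyquist rate) must be at least 2 * f_max.
Nyquist rate = 2 * 93/10 kHz = 93/5 kHz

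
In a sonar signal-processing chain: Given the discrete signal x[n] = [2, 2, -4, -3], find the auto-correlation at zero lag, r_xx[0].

The auto-correlation at zero lag r_xx[0] equals the signal energy.
r_xx[0] = sum of x[n]^2 = 2^2 + 2^2 + (-4)^2 + (-3)^2
= 4 + 4 + 16 + 9 = 33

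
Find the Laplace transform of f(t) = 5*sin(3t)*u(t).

Standard pair: sin(wt)*u(t) <-> w/(s^2+w^2)
With w = 3: L{5*sin(3t)*u(t)} = 15/(s^2+9)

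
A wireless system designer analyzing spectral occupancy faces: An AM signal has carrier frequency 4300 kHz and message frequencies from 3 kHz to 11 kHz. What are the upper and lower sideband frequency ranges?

Upper sideband (USB) = fc + [fm_low, fm_high] = 4300 + [3, 11] = [4303, 4311] kHz
Lower sideband (LSB) = fc - [fm_high, fm_low] = 4300 - [11, 3] = [4289, 4297] kHz
Total occupied spectrum: 4289 kHz to 4311 kHz (plus carrier at 4300 kHz)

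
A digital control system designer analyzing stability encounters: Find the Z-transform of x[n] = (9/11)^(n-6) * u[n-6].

Time-shifting property: if X(z) = Z{x[n]}, then Z{x[n-d]} = z^(-d) * X(z)
X(z) = z/(z - 9/11) for x[n] = (9/11)^n * u[n]
Z{x[n-6]} = z^(-6) * z/(z - 9/11) = z^(-5)/(z - 9/11)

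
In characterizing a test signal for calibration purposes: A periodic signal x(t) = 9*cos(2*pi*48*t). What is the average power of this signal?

Average power of A*cos(wt) is A^2/2.
P = 9^2 / 2 = 81/2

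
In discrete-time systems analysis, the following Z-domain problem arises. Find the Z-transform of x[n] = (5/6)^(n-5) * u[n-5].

Time-shifting property: if X(z) = Z{x[n]}, then Z{x[n-d]} = z^(-d) * X(z)
X(z) = z/(z - 5/6) for x[n] = (5/6)^n * u[n]
Z{x[n-5]} = z^(-5) * z/(z - 5/6) = z^(-4)/(z - 5/6)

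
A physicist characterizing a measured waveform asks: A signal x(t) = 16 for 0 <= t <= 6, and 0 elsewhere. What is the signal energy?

Energy = integral of |x(t)|^2 dt over the signal duration
= 16^2 * 6 = 256 * 6 = 1536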